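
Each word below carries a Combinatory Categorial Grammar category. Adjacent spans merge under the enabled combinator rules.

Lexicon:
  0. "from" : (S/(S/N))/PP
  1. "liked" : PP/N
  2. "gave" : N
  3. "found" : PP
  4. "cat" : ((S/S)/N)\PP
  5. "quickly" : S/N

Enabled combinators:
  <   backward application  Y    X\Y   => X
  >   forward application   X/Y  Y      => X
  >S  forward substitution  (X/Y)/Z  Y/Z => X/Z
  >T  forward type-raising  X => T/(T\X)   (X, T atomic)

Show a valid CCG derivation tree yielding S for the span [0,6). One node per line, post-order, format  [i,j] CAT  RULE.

[0,6] S   >
  [0,3] S/(S/N)   >
    [0,1] "from" : (S/(S/N))/PP
    [1,3] PP   >
      [1,2] "liked" : PP/N
      [2,3] "gave" : N
  [3,6] S/N   >S
    [3,5] (S/S)/N   <
      [3,4] "found" : PP
      [4,5] "cat" : ((S/S)/N)\PP
    [5,6] "quickly" : S/N

[0,1] (S/(S/N))/PP  lex  "from"
[1,2] PP/N  lex  "liked"
[2,3] N  lex  "gave"
[1,3] PP  >  k=2
[0,3] S/(S/N)  >  k=1
[3,4] PP  lex  "found"
[4,5] ((S/S)/N)\PP  lex  "cat"
[3,5] (S/S)/N  <  k=4
[5,6] S/N  lex  "quickly"
[3,6] S/N  >S  k=5
[0,6] S  >  k=3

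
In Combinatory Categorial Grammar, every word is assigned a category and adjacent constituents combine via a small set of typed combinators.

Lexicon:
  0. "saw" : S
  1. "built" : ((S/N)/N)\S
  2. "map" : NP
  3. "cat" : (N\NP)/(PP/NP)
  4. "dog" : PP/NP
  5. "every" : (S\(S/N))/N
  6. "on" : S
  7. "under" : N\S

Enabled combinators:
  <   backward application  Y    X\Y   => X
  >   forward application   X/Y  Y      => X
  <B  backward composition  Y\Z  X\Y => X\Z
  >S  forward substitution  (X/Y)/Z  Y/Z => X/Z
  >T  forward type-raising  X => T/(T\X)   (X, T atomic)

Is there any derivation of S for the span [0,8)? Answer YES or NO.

YES

[0,8] S   <
  [0,5] S/N   >
    [0,2] (S/N)/N   <
      [0,1] "saw" : S
      [1,2] "built" : ((S/N)/N)\S
    [2,5] N   >
      [2,3] N/(N\NP)   >T
        [2,3] "map" : NP
      [3,5] N\NP   >
        [3,4] "cat" : (N\NP)/(PP/NP)
        [4,5] "dog" : PP/NP
  [5,8] S\(S/N)   >
    [5,6] "every" : (S\(S/N))/N
    [6,8] N   >
      [6,7] N/(N\S)   >T
        [6,7] "on" : S
      [7,8] "under" : N\S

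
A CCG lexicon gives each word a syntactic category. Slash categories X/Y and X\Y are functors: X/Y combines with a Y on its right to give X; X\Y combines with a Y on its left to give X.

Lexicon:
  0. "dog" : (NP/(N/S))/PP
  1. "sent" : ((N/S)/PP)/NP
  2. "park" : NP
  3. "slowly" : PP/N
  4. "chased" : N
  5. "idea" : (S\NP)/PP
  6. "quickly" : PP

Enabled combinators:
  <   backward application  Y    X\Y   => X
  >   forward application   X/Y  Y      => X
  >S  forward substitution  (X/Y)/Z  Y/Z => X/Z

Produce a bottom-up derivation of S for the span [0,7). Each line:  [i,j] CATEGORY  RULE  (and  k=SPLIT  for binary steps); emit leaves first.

[0,1] (NP/(N/S))/PP  lex  "dog"
[1,2] ((N/S)/PP)/NP  lex  "sent"
[2,3] NP  lex  "park"
[1,3] (N/S)/PP  >  k=2
[0,3] NP/PP  >S  k=1
[3,4] PP/N  lex  "slowly"
[4,5] N  lex  "chased"
[3,5] PP  >  k=4
[0,5] NP  >  k=3
[5,6] (S\NP)/PP  lex  "idea"
[6,7] PP  lex  "quickly"
[5,7] S\NP  >  k=6
[0,7] S  <  k=5

[0,7] S   <
  [0,5] NP   >
    [0,3] NP/PP   >S
      [0,1] "dog" : (NP/(N/S))/PP
      [1,3] (N/S)/PP   >
        [1,2] "sent" : ((N/S)/PP)/NP
        [2,3] "park" : NP
    [3,5] PP   >
      [3,4] "slowly" : PP/N
      [4,5] "chased" : N
  [5,7] S\NP   >
    [5,6] "idea" : (S\NP)/PP
    [6,7] "quickly" : PP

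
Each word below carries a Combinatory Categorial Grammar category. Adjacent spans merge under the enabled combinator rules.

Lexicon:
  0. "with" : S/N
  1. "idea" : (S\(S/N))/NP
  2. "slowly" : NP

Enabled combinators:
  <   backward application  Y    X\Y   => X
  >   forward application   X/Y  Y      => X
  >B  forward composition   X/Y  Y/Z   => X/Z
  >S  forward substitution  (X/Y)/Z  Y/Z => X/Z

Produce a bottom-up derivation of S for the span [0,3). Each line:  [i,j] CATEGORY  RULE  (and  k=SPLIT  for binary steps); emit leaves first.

[0,1] S/N  lex  "with"
[1,2] (S\(S/N))/NP  lex  "idea"
[2,3] NP  lex  "slowly"
[1,3] S\(S/N)  >  k=2
[0,3] S  <  k=1

[0,3] S   <
  [0,1] "with" : S/N
  [1,3] S\(S/N)   >
    [1,2] "idea" : (S\(S/N))/NP
    [2,3] "slowly" : NP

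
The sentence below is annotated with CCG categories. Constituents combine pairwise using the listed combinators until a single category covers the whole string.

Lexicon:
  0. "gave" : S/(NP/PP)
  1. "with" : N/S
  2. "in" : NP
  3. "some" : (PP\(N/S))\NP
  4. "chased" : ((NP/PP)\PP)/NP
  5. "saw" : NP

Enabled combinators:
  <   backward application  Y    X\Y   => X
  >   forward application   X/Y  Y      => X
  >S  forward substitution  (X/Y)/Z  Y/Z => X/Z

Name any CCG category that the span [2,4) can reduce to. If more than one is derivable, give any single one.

[0,6] S   >
  [0,1] "gave" : S/(NP/PP)
  [1,6] NP/PP   <
    [1,4] PP   <
      [1,2] "with" : N/S
      [2,4] PP\(N/S)   <
        [2,3] "in" : NP
        [3,4] "some" : (PP\(N/S))\NP
    [4,6] (NP/PP)\PP   >
      [4,5] "chased" : ((NP/PP)\PP)/NP
      [5,6] "saw" : NP

PP\(N/S)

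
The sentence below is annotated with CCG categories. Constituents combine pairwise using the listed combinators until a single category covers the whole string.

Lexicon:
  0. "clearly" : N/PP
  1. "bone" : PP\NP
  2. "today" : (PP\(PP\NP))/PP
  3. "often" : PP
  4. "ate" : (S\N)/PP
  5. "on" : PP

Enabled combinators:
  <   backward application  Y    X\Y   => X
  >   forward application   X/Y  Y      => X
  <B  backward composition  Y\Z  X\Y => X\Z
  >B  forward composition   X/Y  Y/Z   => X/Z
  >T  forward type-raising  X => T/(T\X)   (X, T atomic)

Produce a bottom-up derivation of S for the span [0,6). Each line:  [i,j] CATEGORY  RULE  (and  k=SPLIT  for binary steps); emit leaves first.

[0,6] S   <
  [0,4] N   >
    [0,1] "clearly" : N/PP
    [1,4] PP   <
      [1,2] "bone" : PP\NP
      [2,4] PP\(PP\NP)   >
        [2,3] "today" : (PP\(PP\NP))/PP
        [3,4] "often" : PP
  [4,6] S\N   >
    [4,5] "ate" : (S\N)/PP
    [5,6] "on" : PP

[0,1] N/PP  lex  "clearly"
[1,2] PP\NP  lex  "bone"
[2,3] (PP\(PP\NP))/PP  lex  "today"
[3,4] PP  lex  "often"
[2,4] PP\(PP\NP)  >  k=3
[1,4] PP  <  k=2
[0,4] N  >  k=1
[4,5] (S\N)/PP  lex  "ate"
[5,6] PP  lex  "on"
[4,6] S\N  >  k=5
[0,6] S  <  k=4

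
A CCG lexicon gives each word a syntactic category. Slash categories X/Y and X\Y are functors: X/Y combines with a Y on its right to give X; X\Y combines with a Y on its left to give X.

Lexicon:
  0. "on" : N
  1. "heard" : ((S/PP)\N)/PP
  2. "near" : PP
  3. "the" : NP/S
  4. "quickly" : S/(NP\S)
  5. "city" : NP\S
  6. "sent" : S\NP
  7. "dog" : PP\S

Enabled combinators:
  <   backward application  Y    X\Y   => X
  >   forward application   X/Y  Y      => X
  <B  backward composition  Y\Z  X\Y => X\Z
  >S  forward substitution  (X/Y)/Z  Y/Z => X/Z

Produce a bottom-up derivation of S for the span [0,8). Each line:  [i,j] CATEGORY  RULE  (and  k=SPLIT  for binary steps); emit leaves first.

[0,8] S   >
  [0,3] S/PP   <
    [0,1] "on" : N
    [1,3] (S/PP)\N   >
      [1,2] "heard" : ((S/PP)\N)/PP
      [2,3] "near" : PP
  [3,8] PP   <
    [3,7] S   <
      [3,6] NP   >
        [3,4] "the" : NP/S
        [4,6] S   >
          [4,5] "quickly" : S/(NP\S)
          [5,6] "city" : NP\S
      [6,7] "sent" : S\NP
    [7,8] "dog" : PP\S

[0,1] N  lex  "on"
[1,2] ((S/PP)\N)/PP  lex  "heard"
[2,3] PP  lex  "near"
[1,3] (S/PP)\N  >  k=2
[0,3] S/PP  <  k=1
[3,4] NP/S  lex  "the"
[4,5] S/(NP\S)  lex  "quickly"
[5,6] NP\S  lex  "city"
[4,6] S  >  k=5
[3,6] NP  >  k=4
[6,7] S\NP  lex  "sent"
[3,7] S  <  k=6
[7,8] PP\S  lex  "dog"
[3,8] PP  <  k=7
[0,8] S  >  k=3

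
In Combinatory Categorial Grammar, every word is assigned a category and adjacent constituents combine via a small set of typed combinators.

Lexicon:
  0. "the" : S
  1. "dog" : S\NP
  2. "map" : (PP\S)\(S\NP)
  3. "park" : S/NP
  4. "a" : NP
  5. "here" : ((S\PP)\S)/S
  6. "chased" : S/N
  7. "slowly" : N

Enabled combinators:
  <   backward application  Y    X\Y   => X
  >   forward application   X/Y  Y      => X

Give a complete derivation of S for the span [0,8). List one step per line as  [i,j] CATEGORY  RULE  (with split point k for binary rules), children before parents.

[0,8] S   <
  [0,3] PP   <
    [0,1] "the" : S
    [1,3] PP\S   <
      [1,2] "dog" : S\NP
      [2,3] "map" : (PP\S)\(S\NP)
  [3,8] S\PP   <
    [3,5] S   >
      [3,4] "park" : S/NP
      [4,5] "a" : NP
    [5,8] (S\PP)\S   >
      [5,6] "here" : ((S\PP)\S)/S
      [6,8] S   >
        [6,7] "chased" : S/N
        [7,8] "slowly" : N

[0,1] S  lex  "the"
[1,2] S\NP  lex  "dog"
[2,3] (PP\S)\(S\NP)  lex  "map"
[1,3] PP\S  <  k=2
[0,3] PP  <  k=1
[3,4] S/NP  lex  "park"
[4,5] NP  lex  "a"
[3,5] S  >  k=4
[5,6] ((S\PP)\S)/S  lex  "here"
[6,7] S/N  lex  "chased"
[7,8] N  lex  "slowly"
[6,8] S  >  k=7
[5,8] (S\PP)\S  >  k=6
[3,8] S\PP  <  k=5
[0,8] S  <  k=3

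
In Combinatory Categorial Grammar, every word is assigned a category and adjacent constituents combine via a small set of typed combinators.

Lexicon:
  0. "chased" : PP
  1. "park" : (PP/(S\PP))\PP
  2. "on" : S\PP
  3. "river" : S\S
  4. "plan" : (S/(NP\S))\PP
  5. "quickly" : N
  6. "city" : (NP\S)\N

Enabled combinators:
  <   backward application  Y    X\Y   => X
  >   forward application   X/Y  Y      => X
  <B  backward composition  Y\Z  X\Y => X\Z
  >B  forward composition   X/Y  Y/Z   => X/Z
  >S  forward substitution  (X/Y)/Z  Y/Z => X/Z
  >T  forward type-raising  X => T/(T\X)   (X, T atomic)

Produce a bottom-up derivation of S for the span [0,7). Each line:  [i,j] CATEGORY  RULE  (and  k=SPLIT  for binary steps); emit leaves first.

[0,1] PP  lex  "chased"
[1,2] (PP/(S\PP))\PP  lex  "park"
[0,2] PP/(S\PP)  <  k=1
[2,3] S\PP  lex  "on"
[3,4] S\S  lex  "river"
[2,4] S\PP  <B  k=3
[0,4] PP  >  k=2
[4,5] (S/(NP\S))\PP  lex  "plan"
[0,5] S/(NP\S)  <  k=4
[5,6] N  lex  "quickly"
[6,7] (NP\S)\N  lex  "city"
[5,7] NP\S  <  k=6
[0,7] S  >  k=5

[0,7] S   >
  [0,5] S/(NP\S)   <
    [0,4] PP   >
      [0,2] PP/(S\PP)   <
        [0,1] "chased" : PP
        [1,2] "park" : (PP/(S\PP))\PP
      [2,4] S\PP   <B
        [2,3] "on" : S\PP
        [3,4] "river" : S\S
    [4,5] "plan" : (S/(NP\S))\PP
  [5,7] NP\S   <
    [5,6] "quickly" : N
    [6,7] "city" : (NP\S)\N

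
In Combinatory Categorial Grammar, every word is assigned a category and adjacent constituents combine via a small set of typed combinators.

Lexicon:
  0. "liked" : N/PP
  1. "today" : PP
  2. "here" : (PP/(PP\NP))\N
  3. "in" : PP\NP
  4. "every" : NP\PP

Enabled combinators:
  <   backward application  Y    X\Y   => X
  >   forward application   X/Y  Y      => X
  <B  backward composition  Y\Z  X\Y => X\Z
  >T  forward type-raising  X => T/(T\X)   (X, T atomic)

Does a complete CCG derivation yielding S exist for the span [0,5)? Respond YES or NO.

N/PP PP (PP/(PP\NP))\N PP\NP NP\PP
CKY chart[0,5] = {N/(N\NP), NP, NP/(NP\NP), PP/(PP\NP), S/(S\NP)}; S ∉ chart

NO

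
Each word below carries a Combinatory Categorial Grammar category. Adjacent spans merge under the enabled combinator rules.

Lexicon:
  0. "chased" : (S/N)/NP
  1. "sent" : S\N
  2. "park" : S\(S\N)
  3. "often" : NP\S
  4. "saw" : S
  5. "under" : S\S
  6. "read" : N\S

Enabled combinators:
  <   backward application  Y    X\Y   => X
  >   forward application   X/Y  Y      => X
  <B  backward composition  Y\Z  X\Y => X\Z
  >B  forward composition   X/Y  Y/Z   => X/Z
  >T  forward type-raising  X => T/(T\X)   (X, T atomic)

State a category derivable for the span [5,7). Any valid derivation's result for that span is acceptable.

N\S

[0,7] S   >
  [0,4] S/N   >
    [0,1] "chased" : (S/N)/NP
    [1,4] NP   <
      [1,3] S   <
        [1,2] "sent" : S\N
        [2,3] "park" : S\(S\N)
      [3,4] "often" : NP\S
  [4,7] N   <
    [4,5] "saw" : S
    [5,7] N\S   <B
      [5,6] "under" : S\S
      [6,7] "read" : N\S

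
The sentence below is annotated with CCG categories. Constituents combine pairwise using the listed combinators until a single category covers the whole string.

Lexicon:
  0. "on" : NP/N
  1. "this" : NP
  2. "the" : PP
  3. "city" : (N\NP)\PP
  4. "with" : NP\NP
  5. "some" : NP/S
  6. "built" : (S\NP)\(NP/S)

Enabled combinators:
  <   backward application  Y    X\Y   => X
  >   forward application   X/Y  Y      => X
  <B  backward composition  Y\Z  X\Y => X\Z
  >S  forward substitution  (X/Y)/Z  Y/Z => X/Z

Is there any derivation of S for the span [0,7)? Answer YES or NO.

YES

[0,7] S   <
  [0,4] NP   >
    [0,1] "on" : NP/N
    [1,4] N   <
      [1,2] "this" : NP
      [2,4] N\NP   <
        [2,3] "the" : PP
        [3,4] "city" : (N\NP)\PP
  [4,7] S\NP   <B
    [4,5] "with" : NP\NP
    [5,7] S\NP   <
      [5,6] "some" : NP/S
      [6,7] "built" : (S\NP)\(NP/S)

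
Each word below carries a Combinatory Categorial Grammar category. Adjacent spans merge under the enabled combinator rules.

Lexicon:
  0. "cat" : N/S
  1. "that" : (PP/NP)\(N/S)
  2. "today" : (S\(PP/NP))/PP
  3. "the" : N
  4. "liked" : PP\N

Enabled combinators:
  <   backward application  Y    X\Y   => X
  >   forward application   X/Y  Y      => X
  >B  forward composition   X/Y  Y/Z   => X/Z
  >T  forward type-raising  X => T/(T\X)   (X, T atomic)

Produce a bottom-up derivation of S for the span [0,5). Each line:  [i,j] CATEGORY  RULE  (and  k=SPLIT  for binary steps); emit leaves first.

[0,5] S   <
  [0,2] PP/NP   <
    [0,1] "cat" : N/S
    [1,2] "that" : (PP/NP)\(N/S)
  [2,5] S\(PP/NP)   >
    [2,3] "today" : (S\(PP/NP))/PP
    [3,5] PP   >
      [3,4] PP/(PP\N)   >T
        [3,4] "the" : N
      [4,5] "liked" : PP\N

[0,1] N/S  lex  "cat"
[1,2] (PP/NP)\(N/S)  lex  "that"
[0,2] PP/NP  <  k=1
[2,3] (S\(PP/NP))/PP  lex  "today"
[3,4] N  lex  "the"
[3,4] PP/(PP\N)  >T
[4,5] PP\N  lex  "liked"
[3,5] PP  >  k=4
[2,5] S\(PP/NP)  >  k=3
[0,5] S  <  k=2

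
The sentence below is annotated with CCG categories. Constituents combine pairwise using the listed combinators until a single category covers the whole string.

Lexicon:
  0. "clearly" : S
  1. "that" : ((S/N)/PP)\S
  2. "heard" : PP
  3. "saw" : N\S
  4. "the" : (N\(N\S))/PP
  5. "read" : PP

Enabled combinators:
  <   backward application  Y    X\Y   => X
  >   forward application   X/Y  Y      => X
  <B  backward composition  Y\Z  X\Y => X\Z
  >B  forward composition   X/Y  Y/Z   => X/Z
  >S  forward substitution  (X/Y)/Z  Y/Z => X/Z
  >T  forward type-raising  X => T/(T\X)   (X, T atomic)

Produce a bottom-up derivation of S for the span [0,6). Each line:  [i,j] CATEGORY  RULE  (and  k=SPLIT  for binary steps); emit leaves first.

[0,6] S   >
  [0,3] S/N   >
    [0,2] (S/N)/PP   <
      [0,1] "clearly" : S
      [1,2] "that" : ((S/N)/PP)\S
    [2,3] "heard" : PP
  [3,6] N   <
    [3,4] "saw" : N\S
    [4,6] N\(N\S)   >
      [4,5] "the" : (N\(N\S))/PP
      [5,6] "read" : PP

[0,1] S  lex  "clearly"
[1,2] ((S/N)/PP)\S  lex  "that"
[0,2] (S/N)/PP  <  k=1
[2,3] PP  lex  "heard"
[0,3] S/N  >  k=2
[3,4] N\S  lex  "saw"
[4,5] (N\(N\S))/PP  lex  "the"
[5,6] PP  lex  "read"
[4,6] N\(N\S)  >  k=5
[3,6] N  <  k=4
[0,6] S  >  k=3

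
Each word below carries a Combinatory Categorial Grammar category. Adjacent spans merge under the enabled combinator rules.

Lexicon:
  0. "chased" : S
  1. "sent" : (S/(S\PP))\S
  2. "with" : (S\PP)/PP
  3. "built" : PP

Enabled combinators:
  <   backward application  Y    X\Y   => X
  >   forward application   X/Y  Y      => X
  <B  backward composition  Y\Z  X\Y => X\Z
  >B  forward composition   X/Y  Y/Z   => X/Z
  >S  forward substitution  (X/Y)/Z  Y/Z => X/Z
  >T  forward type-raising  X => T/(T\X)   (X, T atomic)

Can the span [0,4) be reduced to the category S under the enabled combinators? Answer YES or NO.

YES

[0,4] S   >
  [0,2] S/(S\PP)   <
    [0,1] "chased" : S
    [1,2] "sent" : (S/(S\PP))\S
  [2,4] S\PP   >
    [2,3] "with" : (S\PP)/PP
    [3,4] "built" : PP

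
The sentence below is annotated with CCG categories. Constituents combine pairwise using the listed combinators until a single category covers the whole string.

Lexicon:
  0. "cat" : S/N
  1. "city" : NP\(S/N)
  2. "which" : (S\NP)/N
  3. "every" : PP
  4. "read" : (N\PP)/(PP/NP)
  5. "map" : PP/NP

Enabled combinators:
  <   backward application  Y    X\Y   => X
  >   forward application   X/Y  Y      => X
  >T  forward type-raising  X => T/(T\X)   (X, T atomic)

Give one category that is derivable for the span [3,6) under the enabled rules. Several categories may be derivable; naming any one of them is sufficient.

N

[0,6] S   <
  [0,2] NP   <
    [0,1] "cat" : S/N
    [1,2] "city" : NP\(S/N)
  [2,6] S\NP   >
    [2,3] "which" : (S\NP)/N
    [3,6] N   <
      [3,4] "every" : PP
      [4,6] N\PP   >
        [4,5] "read" : (N\PP)/(PP/NP)
        [5,6] "map" : PP/NP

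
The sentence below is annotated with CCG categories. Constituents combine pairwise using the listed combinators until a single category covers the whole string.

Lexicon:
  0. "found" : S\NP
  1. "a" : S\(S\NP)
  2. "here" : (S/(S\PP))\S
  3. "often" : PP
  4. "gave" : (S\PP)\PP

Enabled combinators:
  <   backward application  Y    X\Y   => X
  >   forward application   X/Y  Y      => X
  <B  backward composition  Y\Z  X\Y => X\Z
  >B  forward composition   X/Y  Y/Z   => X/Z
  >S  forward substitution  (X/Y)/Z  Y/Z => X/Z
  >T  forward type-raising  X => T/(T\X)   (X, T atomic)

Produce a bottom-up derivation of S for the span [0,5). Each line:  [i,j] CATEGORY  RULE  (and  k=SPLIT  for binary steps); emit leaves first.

[0,5] S   >
  [0,3] S/(S\PP)   <
    [0,2] S   <
      [0,1] "found" : S\NP
      [1,2] "a" : S\(S\NP)
    [2,3] "here" : (S/(S\PP))\S
  [3,5] S\PP   <
    [3,4] "often" : PP
    [4,5] "gave" : (S\PP)\PP

[0,1] S\NP  lex  "found"
[1,2] S\(S\NP)  lex  "a"
[0,2] S  <  k=1
[2,3] (S/(S\PP))\S  lex  "here"
[0,3] S/(S\PP)  <  k=2
[3,4] PP  lex  "often"
[4,5] (S\PP)\PP  lex  "gave"
[3,5] S\PP  <  k=4
[0,5] S  >  k=3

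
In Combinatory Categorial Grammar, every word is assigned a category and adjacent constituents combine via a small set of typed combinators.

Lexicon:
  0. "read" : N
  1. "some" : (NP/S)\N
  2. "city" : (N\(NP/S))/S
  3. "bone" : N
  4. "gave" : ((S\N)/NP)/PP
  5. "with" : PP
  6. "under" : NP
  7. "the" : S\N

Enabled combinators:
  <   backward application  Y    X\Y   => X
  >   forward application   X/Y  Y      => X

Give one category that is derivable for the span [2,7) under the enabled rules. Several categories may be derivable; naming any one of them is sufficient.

[0,8] S   <
  [0,7] N   <
    [0,2] NP/S   <
      [0,1] "read" : N
      [1,2] "some" : (NP/S)\N
    [2,7] N\(NP/S)   >
      [2,3] "city" : (N\(NP/S))/S
      [3,7] S   <
        [3,4] "bone" : N
        [4,7] S\N   >
          [4,6] (S\N)/NP   >
            [4,5] "gave" : ((S\N)/NP)/PP
            [5,6] "with" : PP
          [6,7] "under" : NP
  [7,8] "the" : S\N

N\(NP/S)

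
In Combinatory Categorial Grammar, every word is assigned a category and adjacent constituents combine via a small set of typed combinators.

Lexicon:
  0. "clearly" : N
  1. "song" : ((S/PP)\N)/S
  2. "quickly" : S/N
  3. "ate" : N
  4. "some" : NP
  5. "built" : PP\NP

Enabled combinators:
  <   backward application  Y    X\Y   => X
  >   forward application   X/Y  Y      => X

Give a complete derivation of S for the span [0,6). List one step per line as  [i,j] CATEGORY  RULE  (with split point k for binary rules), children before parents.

[0,1] N  lex  "clearly"
[1,2] ((S/PP)\N)/S  lex  "song"
[2,3] S/N  lex  "quickly"
[3,4] N  lex  "ate"
[2,4] S  >  k=3
[1,4] (S/PP)\N  >  k=2
[0,4] S/PP  <  k=1
[4,5] NP  lex  "some"
[5,6] PP\NP  lex  "built"
[4,6] PP  <  k=5
[0,6] S  >  k=4

[0,6] S   >
  [0,4] S/PP   <
    [0,1] "clearly" : N
    [1,4] (S/PP)\N   >
      [1,2] "song" : ((S/PP)\N)/S
      [2,4] S   >
        [2,3] "quickly" : S/N
        [3,4] "ate" : N
  [4,6] PP   <
    [4,5] "some" : NP
    [5,6] "built" : PP\NP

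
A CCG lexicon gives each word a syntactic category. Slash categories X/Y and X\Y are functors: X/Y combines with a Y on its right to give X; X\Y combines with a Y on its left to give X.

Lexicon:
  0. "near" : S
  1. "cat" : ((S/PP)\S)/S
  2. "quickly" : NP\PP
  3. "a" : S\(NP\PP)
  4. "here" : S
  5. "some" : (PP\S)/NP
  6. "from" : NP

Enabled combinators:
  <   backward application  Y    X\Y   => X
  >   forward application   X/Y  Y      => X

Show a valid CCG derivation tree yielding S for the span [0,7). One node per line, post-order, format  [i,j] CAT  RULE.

[0,7] S   >
  [0,4] S/PP   <
    [0,1] "near" : S
    [1,4] (S/PP)\S   >
      [1,2] "cat" : ((S/PP)\S)/S
      [2,4] S   <
        [2,3] "quickly" : NP\PP
        [3,4] "a" : S\(NP\PP)
  [4,7] PP   <
    [4,5] "here" : S
    [5,7] PP\S   >
      [5,6] "some" : (PP\S)/NP
      [6,7] "from" : NP

[0,1] S  lex  "near"
[1,2] ((S/PP)\S)/S  lex  "cat"
[2,3] NP\PP  lex  "quickly"
[3,4] S\(NP\PP)  lex  "a"
[2,4] S  <  k=3
[1,4] (S/PP)\S  >  k=2
[0,4] S/PP  <  k=1
[4,5] S  lex  "here"
[5,6] (PP\S)/NP  lex  "some"
[6,7] NP  lex  "from"
[5,7] PP\S  >  k=6
[4,7] PP  <  k=5
[0,7] S  >  k=4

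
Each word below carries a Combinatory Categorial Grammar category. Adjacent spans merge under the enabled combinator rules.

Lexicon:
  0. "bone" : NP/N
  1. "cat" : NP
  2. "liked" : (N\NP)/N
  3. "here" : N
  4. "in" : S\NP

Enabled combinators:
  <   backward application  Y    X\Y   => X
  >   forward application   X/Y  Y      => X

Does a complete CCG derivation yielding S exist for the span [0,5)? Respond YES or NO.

YES

[0,5] S   <
  [0,4] NP   >
    [0,1] "bone" : NP/N
    [1,4] N   <
      [1,2] "cat" : NP
      [2,4] N\NP   >
        [2,3] "liked" : (N\NP)/N
        [3,4] "here" : N
  [4,5] "in" : S\NP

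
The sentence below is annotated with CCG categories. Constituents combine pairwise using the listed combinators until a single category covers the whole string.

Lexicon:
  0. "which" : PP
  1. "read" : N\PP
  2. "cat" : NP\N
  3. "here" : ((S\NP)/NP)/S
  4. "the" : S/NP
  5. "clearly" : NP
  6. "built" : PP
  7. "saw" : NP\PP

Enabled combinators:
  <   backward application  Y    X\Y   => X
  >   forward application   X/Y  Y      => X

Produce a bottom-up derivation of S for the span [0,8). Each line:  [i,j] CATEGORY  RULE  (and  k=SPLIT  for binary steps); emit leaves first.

[0,8] S   <
  [0,3] NP   <
    [0,2] N   <
      [0,1] "which" : PP
      [1,2] "read" : N\PP
    [2,3] "cat" : NP\N
  [3,8] S\NP   >
    [3,6] (S\NP)/NP   >
      [3,4] "here" : ((S\NP)/NP)/S
      [4,6] S   >
        [4,5] "the" : S/NP
        [5,6] "clearly" : NP
    [6,8] NP   <
      [6,7] "built" : PP
      [7,8] "saw" : NP\PP

[0,1] PP  lex  "which"
[1,2] N\PP  lex  "read"
[0,2] N  <  k=1
[2,3] NP\N  lex  "cat"
[0,3] NP  <  k=2
[3,4] ((S\NP)/NP)/S  lex  "here"
[4,5] S/NP  lex  "the"
[5,6] NP  lex  "clearly"
[4,6] S  >  k=5
[3,6] (S\NP)/NP  >  k=4
[6,7] PP  lex  "built"
[7,8] NP\PP  lex  "saw"
[6,8] NP  <  k=7
[3,8] S\NP  >  k=6
[0,8] S  <  k=3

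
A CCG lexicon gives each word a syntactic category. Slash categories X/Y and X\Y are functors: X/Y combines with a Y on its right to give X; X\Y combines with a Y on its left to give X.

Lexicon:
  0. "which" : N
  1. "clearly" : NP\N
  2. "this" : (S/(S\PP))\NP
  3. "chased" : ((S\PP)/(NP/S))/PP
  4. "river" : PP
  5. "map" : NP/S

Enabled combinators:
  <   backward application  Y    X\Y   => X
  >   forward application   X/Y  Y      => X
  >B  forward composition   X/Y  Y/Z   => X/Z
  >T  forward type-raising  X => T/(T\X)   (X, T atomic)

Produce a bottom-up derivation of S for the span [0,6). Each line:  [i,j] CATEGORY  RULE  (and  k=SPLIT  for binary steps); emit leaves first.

[0,1] N  lex  "which"
[0,1] NP/(NP\N)  >T
[1,2] NP\N  lex  "clearly"
[0,2] NP  >  k=1
[2,3] (S/(S\PP))\NP  lex  "this"
[0,3] S/(S\PP)  <  k=2
[3,4] ((S\PP)/(NP/S))/PP  lex  "chased"
[4,5] PP  lex  "river"
[3,5] (S\PP)/(NP/S)  >  k=4
[5,6] NP/S  lex  "map"
[3,6] S\PP  >  k=5
[0,6] S  >  k=3

[0,6] S   >
  [0,3] S/(S\PP)   <
    [0,2] NP   >
      [0,1] NP/(NP\N)   >T
        [0,1] "which" : N
      [1,2] "clearly" : NP\N
    [2,3] "this" : (S/(S\PP))\NP
  [3,6] S\PP   >
    [3,5] (S\PP)/(NP/S)   >
      [3,4] "chased" : ((S\PP)/(NP/S))/PP
      [4,5] "river" : PP
    [5,6] "map" : NP/S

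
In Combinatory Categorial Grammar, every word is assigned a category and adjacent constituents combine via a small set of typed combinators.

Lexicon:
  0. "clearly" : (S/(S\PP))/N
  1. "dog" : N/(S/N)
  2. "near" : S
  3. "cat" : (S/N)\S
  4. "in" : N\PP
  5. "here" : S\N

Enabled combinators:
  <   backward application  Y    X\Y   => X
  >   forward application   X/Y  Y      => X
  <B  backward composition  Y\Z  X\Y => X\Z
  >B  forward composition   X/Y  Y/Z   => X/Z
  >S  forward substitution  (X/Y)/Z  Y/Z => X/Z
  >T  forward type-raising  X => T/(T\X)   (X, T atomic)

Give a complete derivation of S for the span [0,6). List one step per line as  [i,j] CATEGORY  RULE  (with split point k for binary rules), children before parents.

[0,6] S   >
  [0,4] S/(S\PP)   >
    [0,1] "clearly" : (S/(S\PP))/N
    [1,4] N   >
      [1,2] "dog" : N/(S/N)
      [2,4] S/N   <
        [2,3] "near" : S
        [3,4] "cat" : (S/N)\S
  [4,6] S\PP   <B
    [4,5] "in" : N\PP
    [5,6] "here" : S\N

[0,1] (S/(S\PP))/N  lex  "clearly"
[1,2] N/(S/N)  lex  "dog"
[2,3] S  lex  "near"
[3,4] (S/N)\S  lex  "cat"
[2,4] S/N  <  k=3
[1,4] N  >  k=2
[0,4] S/(S\PP)  >  k=1
[4,5] N\PP  lex  "in"
[5,6] S\N  lex  "here"
[4,6] S\PP  <B  k=5
[0,6] S  >  k=4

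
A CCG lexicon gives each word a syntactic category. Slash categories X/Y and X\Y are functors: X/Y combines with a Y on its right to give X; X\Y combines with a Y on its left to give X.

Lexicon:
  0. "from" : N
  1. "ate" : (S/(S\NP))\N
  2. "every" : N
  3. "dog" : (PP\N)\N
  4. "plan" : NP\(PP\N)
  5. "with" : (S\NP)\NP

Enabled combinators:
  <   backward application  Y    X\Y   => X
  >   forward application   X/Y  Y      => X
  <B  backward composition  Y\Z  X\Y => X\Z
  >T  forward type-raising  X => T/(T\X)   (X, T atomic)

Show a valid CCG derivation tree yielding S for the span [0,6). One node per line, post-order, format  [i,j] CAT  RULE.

[0,6] S   >
  [0,2] S/(S\NP)   <
    [0,1] "from" : N
    [1,2] "ate" : (S/(S\NP))\N
  [2,6] S\NP   <
    [2,5] NP   >
      [2,3] NP/(NP\N)   >T
        [2,3] "every" : N
      [3,5] NP\N   <B
        [3,4] "dog" : (PP\N)\N
        [4,5] "plan" : NP\(PP\N)
    [5,6] "with" : (S\NP)\NP

[0,1] N  lex  "from"
[1,2] (S/(S\NP))\N  lex  "ate"
[0,2] S/(S\NP)  <  k=1
[2,3] N  lex  "every"
[2,3] NP/(NP\N)  >T
[3,4] (PP\N)\N  lex  "dog"
[4,5] NP\(PP\N)  lex  "plan"
[3,5] NP\N  <B  k=4
[2,5] NP  >  k=3
[5,6] (S\NP)\NP  lex  "with"
[2,6] S\NP  <  k=5
[0,6] S  >  k=2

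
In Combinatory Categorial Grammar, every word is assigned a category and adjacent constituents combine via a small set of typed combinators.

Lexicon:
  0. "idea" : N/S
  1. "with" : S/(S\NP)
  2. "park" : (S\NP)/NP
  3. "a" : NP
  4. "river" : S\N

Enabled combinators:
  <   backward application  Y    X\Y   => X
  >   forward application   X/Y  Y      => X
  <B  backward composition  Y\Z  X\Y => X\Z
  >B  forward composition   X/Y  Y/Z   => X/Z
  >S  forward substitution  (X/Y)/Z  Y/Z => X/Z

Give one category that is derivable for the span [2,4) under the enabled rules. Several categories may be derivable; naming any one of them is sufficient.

S\NP

[0,5] S   <
  [0,4] N   >
    [0,1] "idea" : N/S
    [1,4] S   >
      [1,2] "with" : S/(S\NP)
      [2,4] S\NP   >
        [2,3] "park" : (S\NP)/NP
        [3,4] "a" : NP
  [4,5] "river" : S\N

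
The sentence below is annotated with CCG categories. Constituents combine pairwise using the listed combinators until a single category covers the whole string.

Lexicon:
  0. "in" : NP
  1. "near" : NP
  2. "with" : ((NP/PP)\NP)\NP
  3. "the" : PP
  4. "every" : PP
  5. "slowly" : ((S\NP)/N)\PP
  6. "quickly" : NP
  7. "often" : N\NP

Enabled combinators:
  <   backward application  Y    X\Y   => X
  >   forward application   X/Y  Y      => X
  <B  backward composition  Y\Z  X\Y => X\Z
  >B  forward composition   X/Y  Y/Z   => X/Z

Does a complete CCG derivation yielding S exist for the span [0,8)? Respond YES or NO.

[0,8] S   <
  [0,4] NP   >
    [0,3] NP/PP   <
      [0,1] "in" : NP
      [1,3] (NP/PP)\NP   <
        [1,2] "near" : NP
        [2,3] "with" : ((NP/PP)\NP)\NP
    [3,4] "the" : PP
  [4,8] S\NP   >
    [4,6] (S\NP)/N   <
      [4,5] "every" : PP
      [5,6] "slowly" : ((S\NP)/N)\PP
    [6,8] N   <
      [6,7] "quickly" : NP
      [7,8] "often" : N\NP

YES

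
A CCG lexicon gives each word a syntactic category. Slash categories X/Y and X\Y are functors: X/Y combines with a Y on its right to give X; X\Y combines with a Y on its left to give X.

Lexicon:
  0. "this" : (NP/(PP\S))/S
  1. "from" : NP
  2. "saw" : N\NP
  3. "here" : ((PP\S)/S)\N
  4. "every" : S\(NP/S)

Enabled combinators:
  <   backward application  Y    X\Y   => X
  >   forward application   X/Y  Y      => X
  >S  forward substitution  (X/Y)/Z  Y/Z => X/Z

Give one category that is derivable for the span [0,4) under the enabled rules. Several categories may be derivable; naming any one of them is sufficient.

[0,5] S   <
  [0,4] NP/S   >S
    [0,1] "this" : (NP/(PP\S))/S
    [1,4] (PP\S)/S   <
      [1,3] N   <
        [1,2] "from" : NP
        [2,3] "saw" : N\NP
      [3,4] "here" : ((PP\S)/S)\N
  [4,5] "every" : S\(NP/S)

NP/S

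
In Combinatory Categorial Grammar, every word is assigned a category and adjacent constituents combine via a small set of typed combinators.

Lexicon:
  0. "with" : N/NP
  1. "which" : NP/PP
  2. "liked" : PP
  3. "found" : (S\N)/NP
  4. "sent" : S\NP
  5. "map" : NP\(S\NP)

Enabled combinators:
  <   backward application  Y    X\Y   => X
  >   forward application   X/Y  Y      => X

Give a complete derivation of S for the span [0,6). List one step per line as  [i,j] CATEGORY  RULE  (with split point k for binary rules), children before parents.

[0,1] N/NP  lex  "with"
[1,2] NP/PP  lex  "which"
[2,3] PP  lex  "liked"
[1,3] NP  >  k=2
[0,3] N  >  k=1
[3,4] (S\N)/NP  lex  "found"
[4,5] S\NP  lex  "sent"
[5,6] NP\(S\NP)  lex  "map"
[4,6] NP  <  k=5
[3,6] S\N  >  k=4
[0,6] S  <  k=3

[0,6] S   <
  [0,3] N   >
    [0,1] "with" : N/NP
    [1,3] NP   >
      [1,2] "which" : NP/PP
      [2,3] "liked" : PP
  [3,6] S\N   >
    [3,4] "found" : (S\N)/NP
    [4,6] NP   <
      [4,5] "sent" : S\NP
      [5,6] "map" : NP\(S\NP)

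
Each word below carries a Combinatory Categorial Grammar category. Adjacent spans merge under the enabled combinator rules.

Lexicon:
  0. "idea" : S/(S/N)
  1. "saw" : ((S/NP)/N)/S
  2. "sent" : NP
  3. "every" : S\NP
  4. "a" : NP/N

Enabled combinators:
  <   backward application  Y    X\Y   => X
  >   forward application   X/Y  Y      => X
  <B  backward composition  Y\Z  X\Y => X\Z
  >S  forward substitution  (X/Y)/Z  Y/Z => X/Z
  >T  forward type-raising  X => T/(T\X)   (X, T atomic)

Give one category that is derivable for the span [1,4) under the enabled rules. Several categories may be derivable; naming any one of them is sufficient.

[0,5] S   >
  [0,1] "idea" : S/(S/N)
  [1,5] S/N   >S
    [1,4] (S/NP)/N   >
      [1,2] "saw" : ((S/NP)/N)/S
      [2,4] S   >
        [2,3] S/(S\NP)   >T
          [2,3] "sent" : NP
        [3,4] "every" : S\NP
    [4,5] "a" : NP/N

(S/NP)/N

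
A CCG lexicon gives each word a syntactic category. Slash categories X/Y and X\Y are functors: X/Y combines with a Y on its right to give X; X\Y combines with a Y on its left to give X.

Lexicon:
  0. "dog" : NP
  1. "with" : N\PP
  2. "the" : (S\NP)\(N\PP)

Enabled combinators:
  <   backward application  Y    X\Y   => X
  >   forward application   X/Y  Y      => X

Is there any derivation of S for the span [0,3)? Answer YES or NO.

YES

[0,3] S   <
  [0,1] "dog" : NP
  [1,3] S\NP   <
    [1,2] "with" : N\PP
    [2,3] "the" : (S\NP)\(N\PP)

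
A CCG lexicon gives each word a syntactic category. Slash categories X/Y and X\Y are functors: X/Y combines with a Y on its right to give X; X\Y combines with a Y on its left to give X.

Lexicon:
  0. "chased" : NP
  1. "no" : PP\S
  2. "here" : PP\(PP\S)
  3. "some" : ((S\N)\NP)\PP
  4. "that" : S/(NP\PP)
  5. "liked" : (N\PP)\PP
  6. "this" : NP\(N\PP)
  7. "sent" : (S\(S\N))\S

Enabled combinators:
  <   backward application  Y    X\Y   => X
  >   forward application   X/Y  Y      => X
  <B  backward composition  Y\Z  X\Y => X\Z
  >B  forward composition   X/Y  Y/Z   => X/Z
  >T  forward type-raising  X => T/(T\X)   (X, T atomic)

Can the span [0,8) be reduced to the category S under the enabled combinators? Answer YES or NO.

YES

[0,8] S   <
  [0,4] S\N   <
    [0,1] "chased" : NP
    [1,4] (S\N)\NP   <
      [1,3] PP   <
        [1,2] "no" : PP\S
        [2,3] "here" : PP\(PP\S)
      [3,4] "some" : ((S\N)\NP)\PP
  [4,8] S\(S\N)   <
    [4,7] S   >
      [4,5] "that" : S/(NP\PP)
      [5,7] NP\PP   <B
        [5,6] "liked" : (N\PP)\PP
        [6,7] "this" : NP\(N\PP)
    [7,8] "sent" : (S\(S\N))\S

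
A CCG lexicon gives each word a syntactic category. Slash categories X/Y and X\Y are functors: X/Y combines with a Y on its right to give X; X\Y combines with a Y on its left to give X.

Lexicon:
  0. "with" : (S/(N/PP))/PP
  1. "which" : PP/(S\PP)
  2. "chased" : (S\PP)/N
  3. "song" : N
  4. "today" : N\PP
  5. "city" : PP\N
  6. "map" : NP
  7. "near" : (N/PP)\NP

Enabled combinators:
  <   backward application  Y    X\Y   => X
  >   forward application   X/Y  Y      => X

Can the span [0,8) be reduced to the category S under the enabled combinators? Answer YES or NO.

[0,8] S   >
  [0,6] S/(N/PP)   >
    [0,1] "with" : (S/(N/PP))/PP
    [1,6] PP   <
      [1,5] N   <
        [1,4] PP   >
          [1,2] "which" : PP/(S\PP)
          [2,4] S\PP   >
            [2,3] "chased" : (S\PP)/N
            [3,4] "song" : N
        [4,5] "today" : N\PP
      [5,6] "city" : PP\N
  [6,8] N/PP   <
    [6,7] "map" : NP
    [7,8] "near" : (N/PP)\NP

YES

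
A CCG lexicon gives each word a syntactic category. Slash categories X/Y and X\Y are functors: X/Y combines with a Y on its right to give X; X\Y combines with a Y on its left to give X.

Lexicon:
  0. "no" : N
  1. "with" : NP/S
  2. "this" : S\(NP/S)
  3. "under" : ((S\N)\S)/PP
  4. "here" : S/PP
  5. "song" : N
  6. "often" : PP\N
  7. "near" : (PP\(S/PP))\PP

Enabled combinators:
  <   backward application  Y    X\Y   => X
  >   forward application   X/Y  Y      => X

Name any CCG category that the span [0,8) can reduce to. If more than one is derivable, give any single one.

[0,8] S   <
  [0,1] "no" : N
  [1,8] S\N   <
    [1,3] S   <
      [1,2] "with" : NP/S
      [2,3] "this" : S\(NP/S)
    [3,8] (S\N)\S   >
      [3,4] "under" : ((S\N)\S)/PP
      [4,8] PP   <
        [4,5] "here" : S/PP
        [5,8] PP\(S/PP)   <
          [5,7] PP   <
            [5,6] "song" : N
            [6,7] "often" : PP\N
          [7,8] "near" : (PP\(S/PP))\PP

S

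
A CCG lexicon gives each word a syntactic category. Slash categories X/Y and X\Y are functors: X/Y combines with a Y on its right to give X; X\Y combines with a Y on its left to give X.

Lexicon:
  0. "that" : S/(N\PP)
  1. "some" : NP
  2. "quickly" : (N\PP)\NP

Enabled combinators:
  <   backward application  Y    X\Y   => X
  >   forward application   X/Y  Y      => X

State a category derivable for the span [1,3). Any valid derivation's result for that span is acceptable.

[0,3] S   >
  [0,1] "that" : S/(N\PP)
  [1,3] N\PP   <
    [1,2] "some" : NP
    [2,3] "quickly" : (N\PP)\NP

N\PP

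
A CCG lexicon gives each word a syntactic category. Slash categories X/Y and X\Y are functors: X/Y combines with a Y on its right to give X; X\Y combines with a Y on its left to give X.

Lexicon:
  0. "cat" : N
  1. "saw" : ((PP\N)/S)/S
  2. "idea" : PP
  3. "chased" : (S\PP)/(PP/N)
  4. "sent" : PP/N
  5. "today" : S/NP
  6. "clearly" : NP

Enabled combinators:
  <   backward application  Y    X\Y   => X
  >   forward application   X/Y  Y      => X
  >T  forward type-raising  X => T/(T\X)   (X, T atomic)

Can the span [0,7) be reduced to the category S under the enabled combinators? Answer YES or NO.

NO

N ((PP\N)/S)/S PP (S\PP)/(PP/N) PP/N S/NP NP
CKY chart[0,7] = {N/(N\PP), NP/(NP\PP), PP, PP/(PP\PP), S/(S\PP)}; S ∉ chart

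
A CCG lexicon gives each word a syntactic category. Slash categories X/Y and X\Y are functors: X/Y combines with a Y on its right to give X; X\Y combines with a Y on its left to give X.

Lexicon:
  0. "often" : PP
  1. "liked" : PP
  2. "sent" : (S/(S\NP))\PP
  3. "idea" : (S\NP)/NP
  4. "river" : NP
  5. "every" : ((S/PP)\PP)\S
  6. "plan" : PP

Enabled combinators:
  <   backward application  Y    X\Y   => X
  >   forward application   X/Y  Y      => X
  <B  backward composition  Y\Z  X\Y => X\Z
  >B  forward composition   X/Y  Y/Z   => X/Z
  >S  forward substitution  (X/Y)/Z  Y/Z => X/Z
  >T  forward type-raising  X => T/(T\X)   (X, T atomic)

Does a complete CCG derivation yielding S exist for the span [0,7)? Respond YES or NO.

YES

[0,7] S   >
  [0,6] S/PP   <
    [0,1] "often" : PP
    [1,6] (S/PP)\PP   <
      [1,5] S   >
        [1,3] S/(S\NP)   <
          [1,2] "liked" : PP
          [2,3] "sent" : (S/(S\NP))\PP
        [3,5] S\NP   >
          [3,4] "idea" : (S\NP)/NP
          [4,5] "river" : NP
      [5,6] "every" : ((S/PP)\PP)\S
  [6,7] "plan" : PP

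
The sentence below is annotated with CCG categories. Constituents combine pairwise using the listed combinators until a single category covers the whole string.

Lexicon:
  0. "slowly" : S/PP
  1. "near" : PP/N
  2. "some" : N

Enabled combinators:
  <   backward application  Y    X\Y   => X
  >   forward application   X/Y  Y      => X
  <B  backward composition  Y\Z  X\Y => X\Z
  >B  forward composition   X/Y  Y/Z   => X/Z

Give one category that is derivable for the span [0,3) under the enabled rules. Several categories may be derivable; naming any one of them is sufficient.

[0,3] S   >
  [0,2] S/N   >B
    [0,1] "slowly" : S/PP
    [1,2] "near" : PP/N
  [2,3] "some" : N

S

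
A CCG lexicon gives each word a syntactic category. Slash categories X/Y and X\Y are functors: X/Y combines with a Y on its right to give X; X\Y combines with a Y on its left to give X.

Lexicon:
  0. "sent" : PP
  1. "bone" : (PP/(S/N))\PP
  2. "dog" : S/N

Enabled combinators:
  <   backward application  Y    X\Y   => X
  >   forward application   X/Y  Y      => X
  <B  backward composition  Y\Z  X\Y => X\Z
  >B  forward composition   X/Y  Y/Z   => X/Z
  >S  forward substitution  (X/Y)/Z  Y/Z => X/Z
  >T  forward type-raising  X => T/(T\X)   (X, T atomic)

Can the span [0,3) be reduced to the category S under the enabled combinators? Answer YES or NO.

NO

PP (PP/(S/N))\PP S/N
CKY chart[0,3] = {N/(N\PP), NP/(NP\PP), PP, PP/(PP\PP), S/(S\PP)}; S ∉ chart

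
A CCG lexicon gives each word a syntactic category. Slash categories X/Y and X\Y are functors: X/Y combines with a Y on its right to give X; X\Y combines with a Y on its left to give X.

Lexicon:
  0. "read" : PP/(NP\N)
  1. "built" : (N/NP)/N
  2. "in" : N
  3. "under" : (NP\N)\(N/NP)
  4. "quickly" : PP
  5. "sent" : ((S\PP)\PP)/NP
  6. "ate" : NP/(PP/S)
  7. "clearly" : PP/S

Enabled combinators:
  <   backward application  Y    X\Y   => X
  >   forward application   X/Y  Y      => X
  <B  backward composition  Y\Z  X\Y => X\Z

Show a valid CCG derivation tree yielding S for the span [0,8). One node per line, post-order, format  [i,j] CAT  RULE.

[0,8] S   <
  [0,4] PP   >
    [0,1] "read" : PP/(NP\N)
    [1,4] NP\N   <
      [1,3] N/NP   >
        [1,2] "built" : (N/NP)/N
        [2,3] "in" : N
      [3,4] "under" : (NP\N)\(N/NP)
  [4,8] S\PP   <
    [4,5] "quickly" : PP
    [5,8] (S\PP)\PP   >
      [5,6] "sent" : ((S\PP)\PP)/NP
      [6,8] NP   >
        [6,7] "ate" : NP/(PP/S)
        [7,8] "clearly" : PP/S

[0,1] PP/(NP\N)  lex  "read"
[1,2] (N/NP)/N  lex  "built"
[2,3] N  lex  "in"
[1,3] N/NP  >  k=2
[3,4] (NP\N)\(N/NP)  lex  "under"
[1,4] NP\N  <  k=3
[0,4] PP  >  k=1
[4,5] PP  lex  "quickly"
[5,6] ((S\PP)\PP)/NP  lex  "sent"
[6,7] NP/(PP/S)  lex  "ate"
[7,8] PP/S  lex  "clearly"
[6,8] NP  >  k=7
[5,8] (S\PP)\PP  >  k=6
[4,8] S\PP  <  k=5
[0,8] S  <  k=4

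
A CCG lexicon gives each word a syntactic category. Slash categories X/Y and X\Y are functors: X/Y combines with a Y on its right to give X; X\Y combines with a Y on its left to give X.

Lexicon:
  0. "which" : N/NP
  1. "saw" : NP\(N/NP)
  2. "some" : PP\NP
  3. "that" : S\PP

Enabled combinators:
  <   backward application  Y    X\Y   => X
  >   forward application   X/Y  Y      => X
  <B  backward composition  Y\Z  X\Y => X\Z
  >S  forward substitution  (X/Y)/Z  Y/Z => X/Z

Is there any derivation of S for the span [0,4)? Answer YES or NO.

YES

[0,4] S   <
  [0,3] PP   <
    [0,2] NP   <
      [0,1] "which" : N/NP
      [1,2] "saw" : NP\(N/NP)
    [2,3] "some" : PP\NP
  [3,4] "that" : S\PP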